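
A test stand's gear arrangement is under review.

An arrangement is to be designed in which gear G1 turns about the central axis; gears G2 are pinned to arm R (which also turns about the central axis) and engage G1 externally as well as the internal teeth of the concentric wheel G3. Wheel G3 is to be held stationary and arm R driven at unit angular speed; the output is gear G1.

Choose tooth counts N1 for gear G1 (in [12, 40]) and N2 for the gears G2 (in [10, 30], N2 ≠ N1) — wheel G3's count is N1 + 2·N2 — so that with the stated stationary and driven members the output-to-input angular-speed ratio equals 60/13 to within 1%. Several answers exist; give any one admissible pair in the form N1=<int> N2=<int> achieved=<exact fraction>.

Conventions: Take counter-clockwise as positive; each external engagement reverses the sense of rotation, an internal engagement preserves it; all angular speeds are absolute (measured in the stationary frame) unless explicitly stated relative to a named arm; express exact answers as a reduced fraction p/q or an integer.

N1=13 N2=17 achieved=60/13

design class (target 60/13): planetary set
Willis with ω_ring = 0: ω_sun/ω_arm = (N1+N3)/N1; set equal to 60/13  ⇒  N3/N1 = 60/13 − 1 = 47/13
N3 = N1 + 2·N2  ⇒  N2/N1 = (N3/N1 − 1)/2 = (47/13 − 1)/2 = 17/13
smallest multiple with N1 ≥ 12 and N2 ≥ 10: k = 1  ⇒  N1 = 1·13 = 13, N2 = 1·17 = 17 (N1 ≤ 40, N2 ≤ 30, N2 ≠ N1 ✓), N3 = 13 + 2·17 = 47
check: (N1+N3)/N1 with N1 = 13, N3 = 47 gives 60/13; |achieved − target| = 0 ≤ 3/65 ✓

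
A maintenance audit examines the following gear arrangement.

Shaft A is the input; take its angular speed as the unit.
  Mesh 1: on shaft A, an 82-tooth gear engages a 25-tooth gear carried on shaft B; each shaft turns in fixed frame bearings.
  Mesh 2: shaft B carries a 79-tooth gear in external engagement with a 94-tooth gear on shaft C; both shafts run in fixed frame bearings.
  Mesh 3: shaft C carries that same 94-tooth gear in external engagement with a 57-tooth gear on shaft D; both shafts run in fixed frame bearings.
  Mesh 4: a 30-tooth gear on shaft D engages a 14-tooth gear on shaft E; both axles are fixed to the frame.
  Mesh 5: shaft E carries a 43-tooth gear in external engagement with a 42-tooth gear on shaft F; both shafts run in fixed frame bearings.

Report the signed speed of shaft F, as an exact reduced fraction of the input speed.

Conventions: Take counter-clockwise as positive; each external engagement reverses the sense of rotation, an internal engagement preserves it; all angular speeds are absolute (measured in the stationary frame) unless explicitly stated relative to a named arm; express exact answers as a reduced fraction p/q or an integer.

5-mesh fixed-axis compound train (all bearings frame-fixed)
mesh 1 [82T→25T]: |ω|/ω_in = 1×82/25 = 82/25, sense flips to −
mesh 2 [79T→94T]: |ω|/ω_in = (82/25)×79/94 = 3239/1175, sense flips to +
mesh 3 [94T→57T]: |ω|/ω_in = (3239/1175)×94/57 = 6478/1425, sense flips to −
mesh 4 [30T→14T]: |ω|/ω_in = (6478/1425)×30/14 = 6478/665, sense flips to +
mesh 5 [43T→42T]: |ω|/ω_in = (6478/665)×43/42 = 139277/13965, sense flips to −
signed output speed (× input speed) = -139277/13965

-139277/13965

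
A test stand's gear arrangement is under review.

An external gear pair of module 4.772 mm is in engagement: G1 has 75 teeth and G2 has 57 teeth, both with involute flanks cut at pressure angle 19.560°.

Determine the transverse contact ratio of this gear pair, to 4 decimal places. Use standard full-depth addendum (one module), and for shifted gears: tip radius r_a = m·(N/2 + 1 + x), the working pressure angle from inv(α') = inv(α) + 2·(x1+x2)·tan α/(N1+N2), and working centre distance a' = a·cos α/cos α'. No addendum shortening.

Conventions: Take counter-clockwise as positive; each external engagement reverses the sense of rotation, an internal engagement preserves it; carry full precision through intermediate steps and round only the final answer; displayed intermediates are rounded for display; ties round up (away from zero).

1.8230

single-mesh involute tooth geometry (75T engaging 57T at module 4.772)
base radii: r_b1 = 168.623048, r_b2 = 128.153517
tip radii: r_a1 = 183.722000, r_a2 = 140.774000
no profile shift: α' = α, a' = a
action lengths: √(r_a1²−r_b1²) = 72.938610, √(r_a2²−r_b2²) = 58.258006
base pitch p_b = π·m·cos α = 14.126531
CR = (72.938610 + 58.258006 − 314.952000·sin 19.56000°)/14.126531 = 1.822998
contact ratio ≈ 1.8230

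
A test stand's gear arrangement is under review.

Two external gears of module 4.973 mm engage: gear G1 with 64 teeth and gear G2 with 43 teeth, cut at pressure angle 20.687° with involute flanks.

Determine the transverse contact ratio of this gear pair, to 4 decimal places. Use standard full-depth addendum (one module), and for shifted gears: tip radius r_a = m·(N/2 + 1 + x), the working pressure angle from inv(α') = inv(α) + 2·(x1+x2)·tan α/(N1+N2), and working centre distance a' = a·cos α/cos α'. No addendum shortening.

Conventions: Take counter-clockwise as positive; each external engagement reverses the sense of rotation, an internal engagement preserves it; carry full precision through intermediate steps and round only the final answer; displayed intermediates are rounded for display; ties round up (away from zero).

single-mesh involute tooth geometry (64T engaging 43T at module 4.973)
base radii: r_b1 = 148.875580, r_b2 = 100.025781
tip radii: r_a1 = 164.109000, r_a2 = 111.892500
no profile shift: α' = α, a' = a
action lengths: √(r_a1²−r_b1²) = 69.049442, √(r_a2²−r_b2²) = 50.147530
base pitch p_b = π·m·cos α = 14.615826
CR = (69.049442 + 50.147530 − 266.055500·sin 20.68700°)/14.615826 = 1.724810
contact ratio ≈ 1.7248

1.7248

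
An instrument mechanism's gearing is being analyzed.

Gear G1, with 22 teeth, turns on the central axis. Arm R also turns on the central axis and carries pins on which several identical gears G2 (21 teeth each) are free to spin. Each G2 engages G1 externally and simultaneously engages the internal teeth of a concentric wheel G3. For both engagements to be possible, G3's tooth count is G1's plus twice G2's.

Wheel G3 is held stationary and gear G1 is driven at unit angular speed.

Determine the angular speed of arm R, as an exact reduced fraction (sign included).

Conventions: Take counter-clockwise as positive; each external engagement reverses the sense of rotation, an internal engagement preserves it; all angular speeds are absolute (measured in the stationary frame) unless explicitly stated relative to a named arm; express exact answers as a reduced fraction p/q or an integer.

11/43

class = planetary set [G3 = 22+2·21 = 64; Willis about the carrier]
ring teeth: 22 + 2·21 = 64
22(ω_sun−ω_arm) = −64(ω_ring−ω_arm),  ω_ring = 0, ω_sun = 1
22(1−ω_arm) = −64(0−ω_arm)  ⇒  86·ω_arm = 22  ⇒  ω_arm = 11/43
exact speed ratio = 11/43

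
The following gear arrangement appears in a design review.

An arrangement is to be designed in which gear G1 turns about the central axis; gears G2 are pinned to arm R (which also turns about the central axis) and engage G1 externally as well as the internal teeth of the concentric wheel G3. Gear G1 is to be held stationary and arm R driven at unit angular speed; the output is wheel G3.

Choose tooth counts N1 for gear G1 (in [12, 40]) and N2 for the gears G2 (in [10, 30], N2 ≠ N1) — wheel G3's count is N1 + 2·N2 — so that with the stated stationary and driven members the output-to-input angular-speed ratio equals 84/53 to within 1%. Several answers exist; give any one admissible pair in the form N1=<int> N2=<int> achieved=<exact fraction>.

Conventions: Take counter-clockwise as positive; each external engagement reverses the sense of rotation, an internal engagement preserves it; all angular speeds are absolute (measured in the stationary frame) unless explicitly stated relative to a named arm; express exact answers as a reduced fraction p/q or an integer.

N1=31 N2=11 achieved=84/53

class = planetary set [ratio 84/53 wanted; Willis about the carrier]
Willis with ω_sun = 0: ω_ring/ω_arm = (N1+N3)/N3; set equal to 84/53  ⇒  N3/N1 = 1/(84/53 − 1) = 53/31
N3 = N1 + 2·N2  ⇒  N2/N1 = (N3/N1 − 1)/2 = (53/31 − 1)/2 = 11/31
smallest multiple with N1 ≥ 12 and N2 ≥ 10: k = 1  ⇒  N1 = 1·31 = 31, N2 = 1·11 = 11 (N1 ≤ 40, N2 ≤ 30, N2 ≠ N1 ✓), N3 = 31 + 2·11 = 53
check: (N1+N3)/N3 with N1 = 31, N3 = 53 gives 84/53; |achieved − target| = 0 ≤ 21/1325 ✓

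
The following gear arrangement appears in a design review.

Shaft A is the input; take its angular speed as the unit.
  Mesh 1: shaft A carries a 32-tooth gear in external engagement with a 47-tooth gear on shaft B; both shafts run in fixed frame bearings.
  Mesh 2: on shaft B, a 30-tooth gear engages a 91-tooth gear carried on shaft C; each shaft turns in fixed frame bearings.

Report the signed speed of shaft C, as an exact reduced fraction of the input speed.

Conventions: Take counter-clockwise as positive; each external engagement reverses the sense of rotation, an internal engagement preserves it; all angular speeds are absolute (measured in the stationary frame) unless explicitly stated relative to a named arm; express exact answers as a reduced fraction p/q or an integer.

2-mesh fixed-axis compound train (all bearings frame-fixed)
mesh 1 [32T→47T]: |ω|/ω_in = 1×32/47 = 32/47, sense flips to −
mesh 2 [30T→91T]: |ω|/ω_in = (32/47)×30/91 = 960/4277, sense flips to +
signed output speed (× input speed) = 960/4277

960/4277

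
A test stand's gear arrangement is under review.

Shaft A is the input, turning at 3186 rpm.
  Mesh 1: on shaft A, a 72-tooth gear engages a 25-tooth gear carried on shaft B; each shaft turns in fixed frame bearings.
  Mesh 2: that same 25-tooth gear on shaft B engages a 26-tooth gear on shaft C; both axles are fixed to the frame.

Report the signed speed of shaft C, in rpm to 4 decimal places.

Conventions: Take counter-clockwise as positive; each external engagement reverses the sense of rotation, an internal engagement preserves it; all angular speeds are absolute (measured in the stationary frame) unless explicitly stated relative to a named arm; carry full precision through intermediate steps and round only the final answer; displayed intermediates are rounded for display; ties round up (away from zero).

topology: fixed-axis compound train — 2 meshes, A→C
mesh 1 [72T→25T]: ω = 3186.0000×72/25 = 9175.6800 rpm, sense flips to −
mesh 2 [25T→26T]: ω = 9175.6800×25/26 = 8822.7692 rpm, sense flips to +
signed output speed = +8822.7692 rpm

+8822.7692 rpm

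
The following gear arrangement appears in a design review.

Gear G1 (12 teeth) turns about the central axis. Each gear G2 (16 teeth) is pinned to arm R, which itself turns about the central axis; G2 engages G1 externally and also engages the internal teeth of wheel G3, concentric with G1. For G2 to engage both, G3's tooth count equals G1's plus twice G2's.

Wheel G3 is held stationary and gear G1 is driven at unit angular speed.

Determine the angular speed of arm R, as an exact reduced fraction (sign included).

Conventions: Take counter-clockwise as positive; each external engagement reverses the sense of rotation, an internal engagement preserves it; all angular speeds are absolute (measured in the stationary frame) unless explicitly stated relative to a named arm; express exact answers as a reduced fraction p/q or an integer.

topology: planetary set — G1 12T / G2 16T / G3 44T, arm = carrier (Willis)
ring teeth: 12 + 2·16 = 44
12(ω_sun−ω_arm) = −44(ω_ring−ω_arm),  ω_ring = 0, ω_sun = 1
12(1−ω_arm) = −44(0−ω_arm)  ⇒  56·ω_arm = 12  ⇒  ω_arm = 3/14
exact speed ratio = 3/14

3/14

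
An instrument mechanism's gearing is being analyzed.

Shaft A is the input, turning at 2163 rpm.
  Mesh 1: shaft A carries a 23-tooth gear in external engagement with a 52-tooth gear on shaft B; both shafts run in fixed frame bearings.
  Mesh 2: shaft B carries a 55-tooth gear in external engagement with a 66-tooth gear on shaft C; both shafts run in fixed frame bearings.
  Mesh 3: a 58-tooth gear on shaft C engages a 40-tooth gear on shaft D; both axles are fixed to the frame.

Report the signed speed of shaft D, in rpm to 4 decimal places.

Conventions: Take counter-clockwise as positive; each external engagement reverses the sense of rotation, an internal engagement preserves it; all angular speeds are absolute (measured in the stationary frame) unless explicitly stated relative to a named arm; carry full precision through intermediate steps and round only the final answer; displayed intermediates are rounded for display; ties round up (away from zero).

-1156.0264 rpm

topology: fixed-axis compound train — 3 meshes, A→D
mesh 1 [23T→52T]: ω = 2163.0000×23/52 = 956.7115 rpm, sense flips to −
mesh 2 [55T→66T]: ω = 956.7115×55/66 = 797.2596 rpm, sense flips to +
mesh 3 [58T→40T]: ω = 797.2596×58/40 = 1156.0264 rpm, sense flips to −
signed output speed = -1156.0264 rpm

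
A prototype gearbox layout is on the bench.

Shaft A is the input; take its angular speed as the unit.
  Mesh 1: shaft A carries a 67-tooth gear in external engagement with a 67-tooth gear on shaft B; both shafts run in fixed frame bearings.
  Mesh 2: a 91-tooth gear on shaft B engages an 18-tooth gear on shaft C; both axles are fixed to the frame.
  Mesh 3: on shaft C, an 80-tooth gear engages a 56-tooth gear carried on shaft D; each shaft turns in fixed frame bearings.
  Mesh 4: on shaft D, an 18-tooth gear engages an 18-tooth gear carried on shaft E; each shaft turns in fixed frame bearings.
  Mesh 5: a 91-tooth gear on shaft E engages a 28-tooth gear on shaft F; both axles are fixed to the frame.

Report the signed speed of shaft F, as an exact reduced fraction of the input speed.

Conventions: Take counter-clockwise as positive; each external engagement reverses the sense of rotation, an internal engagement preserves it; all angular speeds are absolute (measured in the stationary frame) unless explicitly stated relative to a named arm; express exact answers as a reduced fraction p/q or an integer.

5-mesh fixed-axis compound train (all bearings frame-fixed)
mesh 1 [67T→67T]: |ω|/ω_in = 1×67/67 = 1, sense flips to −
mesh 2 [91T→18T]: |ω|/ω_in = 1×91/18 = 91/18, sense flips to +
mesh 3 [80T→56T]: |ω|/ω_in = (91/18)×80/56 = 65/9, sense flips to −
mesh 4 [18T→18T]: |ω|/ω_in = (65/9)×18/18 = 65/9, sense flips to +
mesh 5 [91T→28T]: |ω|/ω_in = (65/9)×91/28 = 845/36, sense flips to −
signed output speed (× input speed) = -845/36

-845/36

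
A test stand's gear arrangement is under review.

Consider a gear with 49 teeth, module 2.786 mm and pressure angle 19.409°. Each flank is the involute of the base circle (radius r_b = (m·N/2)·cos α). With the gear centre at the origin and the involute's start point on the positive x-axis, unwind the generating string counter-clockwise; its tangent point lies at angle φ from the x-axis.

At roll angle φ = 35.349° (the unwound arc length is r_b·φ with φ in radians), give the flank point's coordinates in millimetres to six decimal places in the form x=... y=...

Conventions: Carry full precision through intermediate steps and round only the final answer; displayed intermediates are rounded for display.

x=75.488763 y=4.850181

recognized (one wheel, involute flank): single-mesh tooth geometry, m = 2.786, N = 49
pitch radius r_p = m·N/2 = 2.786·49/2 = 68.257000
base radius r_b = r_p·cos α = 68.257000·cos 19.409° = 64.377987
roll angle φ = 35.349° = 0.61695644 rad
x = r_b·(cos φ + φ·sin φ) = 75.488763
y = r_b·(sin φ − φ·cos φ) = 4.850181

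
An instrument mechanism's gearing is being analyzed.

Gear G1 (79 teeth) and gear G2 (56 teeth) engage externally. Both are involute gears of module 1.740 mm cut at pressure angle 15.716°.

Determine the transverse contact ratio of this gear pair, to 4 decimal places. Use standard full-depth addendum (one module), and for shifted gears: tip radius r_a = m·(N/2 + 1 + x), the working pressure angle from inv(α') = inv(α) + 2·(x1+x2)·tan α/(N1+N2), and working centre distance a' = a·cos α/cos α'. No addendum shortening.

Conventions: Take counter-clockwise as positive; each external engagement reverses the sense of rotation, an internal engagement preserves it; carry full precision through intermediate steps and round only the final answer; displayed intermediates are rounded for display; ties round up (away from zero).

recognized (one external pair, fixed centres): single-mesh tooth geometry, m = 1.740, N1 = 79, N2 = 56
base radii: r_b1 = 66.160608, r_b2 = 46.898658
tip radii: r_a1 = 70.470000, r_a2 = 50.460000
no profile shift: α' = α, a' = a
action lengths: √(r_a1²−r_b1²) = 24.265097, √(r_a2²−r_b2²) = 18.620618
base pitch p_b = π·m·cos α = 5.262017
CR = (24.265097 + 18.620618 − 117.450000·sin 15.71600°)/5.262017 = 2.104159
contact ratio ≈ 2.1042

2.1042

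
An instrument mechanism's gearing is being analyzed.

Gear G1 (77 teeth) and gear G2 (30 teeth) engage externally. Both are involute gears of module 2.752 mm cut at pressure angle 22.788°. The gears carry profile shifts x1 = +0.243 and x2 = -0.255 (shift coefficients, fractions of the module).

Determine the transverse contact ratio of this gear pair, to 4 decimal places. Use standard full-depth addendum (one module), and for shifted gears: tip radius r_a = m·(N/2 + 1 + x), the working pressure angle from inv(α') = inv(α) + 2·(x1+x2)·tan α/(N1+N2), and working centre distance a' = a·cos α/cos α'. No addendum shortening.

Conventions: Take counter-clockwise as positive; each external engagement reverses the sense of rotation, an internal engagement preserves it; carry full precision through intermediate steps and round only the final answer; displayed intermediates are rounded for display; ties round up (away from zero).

single-mesh involute tooth geometry (77T engaging 30T at module 2.752)
base radii: r_b1 = 97.681842, r_b2 = 38.057860
tip radii: r_a1 = 109.372736, r_a2 = 43.330240
inv(α') = inv(22.788°) + 2·(+0.243-0.255)·tan α/(77+30) = 0.02229501  ⇒  α' = 22.75736°
a' = a·cos α / cos α' = 147.2320·cos 22.788°/cos 22.75736° = 147.198955
action lengths: √(r_a1²−r_b1²) = 49.200134, √(r_a2²−r_b2²) = 20.714945
base pitch p_b = π·m·cos α = 7.970820
CR = (49.200134 + 20.714945 − 147.198955·sin 22.75736°)/7.970820 = 1.627710
contact ratio ≈ 1.6277

1.6277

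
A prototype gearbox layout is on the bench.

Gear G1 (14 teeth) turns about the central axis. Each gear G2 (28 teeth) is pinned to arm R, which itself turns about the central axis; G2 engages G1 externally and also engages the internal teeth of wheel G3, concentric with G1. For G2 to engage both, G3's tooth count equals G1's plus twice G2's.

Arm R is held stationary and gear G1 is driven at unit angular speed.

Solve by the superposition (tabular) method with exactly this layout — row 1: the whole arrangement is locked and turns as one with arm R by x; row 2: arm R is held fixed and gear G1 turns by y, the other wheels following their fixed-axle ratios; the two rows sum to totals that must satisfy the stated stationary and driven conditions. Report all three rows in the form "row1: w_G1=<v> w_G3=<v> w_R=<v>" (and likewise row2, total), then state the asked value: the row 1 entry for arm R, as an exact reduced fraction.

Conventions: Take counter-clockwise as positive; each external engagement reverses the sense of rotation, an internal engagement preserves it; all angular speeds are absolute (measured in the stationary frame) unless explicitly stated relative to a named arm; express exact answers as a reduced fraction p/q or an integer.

row1: w_G1=0 w_G3=0 w_R=0
row2: w_G1=1 w_G3=-1/5 w_R=0
total: w_G1=1 w_G3=-1/5 w_R=0
asked value: 0

topology: planetary set — G1 14T / G2 28T / G3 70T, arm = carrier (Willis)
row 1 — lock + rotate with arm: ω_sun = ω_ring = ω_arm = x
row 2 (arm held, sun turns y): ω_ring = −(14/70)·y, ω_arm = 0
boundary: total ω_arm = x = 0 and total ω_sun = x + y = 1  ⇒  y = 1, x = 0
row 2 ring = −(14/70)·1 = -1/5
totals (row 1 + row 2): sun 0 + 1 = 1, ring 0 + (-1/5) = -1/5, arm 0 + 0 = 0
asked cell (row1, arm) = 0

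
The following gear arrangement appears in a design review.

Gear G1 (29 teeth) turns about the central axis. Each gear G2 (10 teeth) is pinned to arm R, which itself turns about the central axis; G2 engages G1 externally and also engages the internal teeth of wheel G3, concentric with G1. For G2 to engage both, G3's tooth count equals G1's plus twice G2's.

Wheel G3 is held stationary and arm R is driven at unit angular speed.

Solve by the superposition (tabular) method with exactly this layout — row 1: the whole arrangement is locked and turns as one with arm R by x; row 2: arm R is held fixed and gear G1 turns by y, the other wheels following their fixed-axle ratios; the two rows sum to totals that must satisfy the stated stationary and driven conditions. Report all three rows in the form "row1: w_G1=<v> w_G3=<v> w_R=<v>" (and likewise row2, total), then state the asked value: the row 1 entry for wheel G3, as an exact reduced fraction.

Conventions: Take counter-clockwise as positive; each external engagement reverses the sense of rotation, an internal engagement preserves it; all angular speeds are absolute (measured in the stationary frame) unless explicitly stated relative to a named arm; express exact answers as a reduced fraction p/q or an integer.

row1: w_G1=1 w_G3=1 w_R=1
row2: w_G1=49/29 w_G3=-1 w_R=0
total: w_G1=78/29 w_G3=0 w_R=1
asked value: 1

class = planetary set [G3 = 29+2·10 = 49; Willis about the carrier]
row 1 (train locked, turned with arm): all members turn x
row 2: sun turns y, ring = −(29/49)·y, arm 0
boundary: total ω_ring = x − (29/49)·y = 0 and total ω_arm = x = 1  ⇒  y = 49/29, x = 1
row 2 ring = −(29/49)·49/29 = -1
totals (row 1 + row 2): sun 1 + 49/29 = 78/29, ring 1 + (-1) = 0, arm 1 + 0 = 1
asked cell (row1, ring) = 1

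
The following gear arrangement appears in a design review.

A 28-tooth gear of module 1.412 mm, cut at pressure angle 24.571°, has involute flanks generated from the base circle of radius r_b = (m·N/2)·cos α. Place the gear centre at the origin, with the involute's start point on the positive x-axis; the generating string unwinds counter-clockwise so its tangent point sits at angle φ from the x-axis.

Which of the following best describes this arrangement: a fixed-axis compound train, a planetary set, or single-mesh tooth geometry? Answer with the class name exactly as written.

single-mesh tooth geometry

class = single-mesh tooth geometry [base-circle involute, m = 1.412, 28T]
classification: single-mesh tooth geometry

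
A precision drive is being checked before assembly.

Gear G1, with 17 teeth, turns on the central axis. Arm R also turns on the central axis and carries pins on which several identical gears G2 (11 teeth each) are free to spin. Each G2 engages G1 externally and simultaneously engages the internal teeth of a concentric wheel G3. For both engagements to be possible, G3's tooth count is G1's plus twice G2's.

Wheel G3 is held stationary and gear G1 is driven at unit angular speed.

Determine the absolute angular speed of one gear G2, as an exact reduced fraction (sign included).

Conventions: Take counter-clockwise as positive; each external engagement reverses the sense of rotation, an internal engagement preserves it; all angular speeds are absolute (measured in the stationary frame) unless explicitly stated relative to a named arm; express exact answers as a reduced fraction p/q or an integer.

-17/22

topology: planetary set — G1 17T / G2 11T / G3 39T, arm = carrier (Willis)
ring teeth: 17 + 2·11 = 39
17(ω_sun−ω_arm) = −39(ω_ring−ω_arm),  ω_ring = 0, ω_sun = 1
17(1−ω_arm) = −39(0−ω_arm)  ⇒  56·ω_arm = 17  ⇒  ω_arm = 17/56
sun–planet mesh: 17·(1−17/56) = −11·(ω_p−ω_arm)  ⇒  ω_p−ω_arm = -663/616
ω_p = 17/56 − 663/616 = -17/22
exact speed ratio = -17/22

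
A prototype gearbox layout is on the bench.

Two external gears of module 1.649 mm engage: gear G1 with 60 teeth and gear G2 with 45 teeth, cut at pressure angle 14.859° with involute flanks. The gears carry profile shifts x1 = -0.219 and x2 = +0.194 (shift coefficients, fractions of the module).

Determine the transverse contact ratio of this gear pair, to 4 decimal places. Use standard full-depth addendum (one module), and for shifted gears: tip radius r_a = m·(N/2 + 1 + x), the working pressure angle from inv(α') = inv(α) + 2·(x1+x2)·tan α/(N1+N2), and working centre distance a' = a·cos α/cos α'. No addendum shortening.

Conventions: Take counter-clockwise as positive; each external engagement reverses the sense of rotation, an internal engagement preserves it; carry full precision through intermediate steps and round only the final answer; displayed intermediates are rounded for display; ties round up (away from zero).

class = single-mesh tooth geometry [involute pair 60T × 45T, m = 1.649]
base radii: r_b1 = 47.815715, r_b2 = 35.861786
tip radii: r_a1 = 50.757869, r_a2 = 39.071406
inv(α') = inv(14.859°) + 2·(-0.219+0.194)·tan α/(60+45) = 0.00584851  ⇒  α' = 14.75541°
a' = a·cos α / cos α' = 86.5725·cos 14.859°/cos 14.75541° = 86.531134
action lengths: √(r_a1²−r_b1²) = 17.029935, √(r_a2²−r_b2²) = 15.508290
base pitch p_b = π·m·cos α = 5.007250
CR = (17.029935 + 15.508290 − 86.531134·sin 14.75541°)/5.007250 = 2.096825
contact ratio ≈ 2.0968

2.0968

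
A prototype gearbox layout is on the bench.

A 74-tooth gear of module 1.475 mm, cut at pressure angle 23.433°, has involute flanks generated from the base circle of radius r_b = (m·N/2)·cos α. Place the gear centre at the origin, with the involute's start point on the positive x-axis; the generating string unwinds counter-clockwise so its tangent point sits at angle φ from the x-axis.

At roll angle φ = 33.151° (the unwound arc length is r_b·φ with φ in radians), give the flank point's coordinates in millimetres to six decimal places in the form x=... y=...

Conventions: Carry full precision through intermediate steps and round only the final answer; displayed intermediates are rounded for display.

class = single-mesh tooth geometry [base-circle involute, m = 1.475, 74T]
pitch radius r_p = m·N/2 = 1.475·74/2 = 54.575000
base radius r_b = r_p·cos α = 54.575000·cos 23.433° = 50.073967
roll angle φ = 33.151° = 0.57859410 rad
x = r_b·(cos φ + φ·sin φ) = 57.767080
y = r_b·(sin φ − φ·cos φ) = 3.126105

x=57.767080 y=3.126105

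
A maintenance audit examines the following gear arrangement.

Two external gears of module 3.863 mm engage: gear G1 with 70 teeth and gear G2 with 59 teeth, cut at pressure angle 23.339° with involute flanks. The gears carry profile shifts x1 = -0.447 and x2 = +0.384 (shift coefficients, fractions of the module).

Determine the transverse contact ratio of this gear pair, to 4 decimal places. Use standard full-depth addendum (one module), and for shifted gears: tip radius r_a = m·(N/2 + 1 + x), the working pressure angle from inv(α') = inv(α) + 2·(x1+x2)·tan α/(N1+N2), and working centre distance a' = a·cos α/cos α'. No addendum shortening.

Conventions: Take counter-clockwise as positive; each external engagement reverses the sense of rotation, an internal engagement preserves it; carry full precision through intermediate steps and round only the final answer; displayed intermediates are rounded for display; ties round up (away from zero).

class = single-mesh tooth geometry [involute pair 70T × 59T, m = 3.863]
base radii: r_b1 = 124.142112, r_b2 = 104.634066
tip radii: r_a1 = 137.341239, r_a2 = 119.304892
inv(α') = inv(23.339°) + 2·(-0.447+0.384)·tan α/(70+59) = 0.02371137  ⇒  α' = 23.20848°
a' = a·cos α / cos α' = 249.1635·cos 23.339°/cos 23.20848° = 248.919487
action lengths: √(r_a1²−r_b1²) = 58.748209, √(r_a2²−r_b2²) = 57.318143
base pitch p_b = π·m·cos α = 11.142970
CR = (58.748209 + 57.318143 − 248.919487·sin 23.20848°)/11.142970 = 1.612915
contact ratio ≈ 1.6129

1.6129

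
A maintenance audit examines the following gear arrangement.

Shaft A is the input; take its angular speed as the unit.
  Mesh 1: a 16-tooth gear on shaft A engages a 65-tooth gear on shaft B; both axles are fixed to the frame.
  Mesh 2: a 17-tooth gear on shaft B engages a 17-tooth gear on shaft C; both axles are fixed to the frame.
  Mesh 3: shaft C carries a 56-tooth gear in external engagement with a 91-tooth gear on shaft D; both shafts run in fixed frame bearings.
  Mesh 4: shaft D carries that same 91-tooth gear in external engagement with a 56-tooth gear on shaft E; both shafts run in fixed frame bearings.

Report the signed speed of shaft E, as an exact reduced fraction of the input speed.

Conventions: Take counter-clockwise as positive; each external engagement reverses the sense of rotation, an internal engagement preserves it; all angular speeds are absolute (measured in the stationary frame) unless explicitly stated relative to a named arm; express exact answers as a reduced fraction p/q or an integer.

16/65

4-mesh fixed-axis compound train (all bearings frame-fixed)
mesh 1 [16T→65T]: |ω|/ω_in = 1×16/65 = 16/65, sense flips to −
mesh 2 [17T→17T]: |ω|/ω_in = (16/65)×17/17 = 16/65, sense flips to +
mesh 3 [56T→91T]: |ω|/ω_in = (16/65)×56/91 = 128/845, sense flips to −
mesh 4 [91T→56T]: |ω|/ω_in = (128/845)×91/56 = 16/65, sense flips to +
signed output speed (× input speed) = 16/65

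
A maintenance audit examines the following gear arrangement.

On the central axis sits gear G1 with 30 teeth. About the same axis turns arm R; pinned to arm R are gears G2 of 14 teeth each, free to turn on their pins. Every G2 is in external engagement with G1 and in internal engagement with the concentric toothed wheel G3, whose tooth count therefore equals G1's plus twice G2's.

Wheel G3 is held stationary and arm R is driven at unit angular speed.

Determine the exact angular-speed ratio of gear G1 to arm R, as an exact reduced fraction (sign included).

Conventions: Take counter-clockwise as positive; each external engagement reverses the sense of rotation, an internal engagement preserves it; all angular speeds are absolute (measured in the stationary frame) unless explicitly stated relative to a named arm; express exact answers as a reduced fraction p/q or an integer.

class = planetary set [G3 = 30+2·14 = 58; Willis about the carrier]
ring teeth: 30 + 2·14 = 58
30(ω_sun−ω_arm) = −58(ω_ring−ω_arm),  ω_ring = 0, ω_arm = 1
ω_sun = 1 − (58/30)(0−1) = 44/15
ω_out/ω_in = 44/15

44/15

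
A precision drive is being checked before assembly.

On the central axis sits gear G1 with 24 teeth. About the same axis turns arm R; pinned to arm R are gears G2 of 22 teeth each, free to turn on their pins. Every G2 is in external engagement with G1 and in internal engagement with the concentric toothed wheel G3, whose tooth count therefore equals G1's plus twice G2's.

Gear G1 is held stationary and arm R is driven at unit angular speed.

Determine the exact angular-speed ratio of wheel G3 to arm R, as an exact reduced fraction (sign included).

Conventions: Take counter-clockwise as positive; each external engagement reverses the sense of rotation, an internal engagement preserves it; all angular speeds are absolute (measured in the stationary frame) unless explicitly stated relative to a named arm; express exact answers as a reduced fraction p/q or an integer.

23/17

planetary set (24T centre, 22T on arm, 68T internal) — Willis relation
ring teeth: 24 + 2·22 = 68
24(ω_sun−ω_arm) = −68(ω_ring−ω_arm),  ω_sun = 0, ω_arm = 1
ω_ring = 1 − (24/68)(0−1) = 23/17
ω_out/ω_in = 23/17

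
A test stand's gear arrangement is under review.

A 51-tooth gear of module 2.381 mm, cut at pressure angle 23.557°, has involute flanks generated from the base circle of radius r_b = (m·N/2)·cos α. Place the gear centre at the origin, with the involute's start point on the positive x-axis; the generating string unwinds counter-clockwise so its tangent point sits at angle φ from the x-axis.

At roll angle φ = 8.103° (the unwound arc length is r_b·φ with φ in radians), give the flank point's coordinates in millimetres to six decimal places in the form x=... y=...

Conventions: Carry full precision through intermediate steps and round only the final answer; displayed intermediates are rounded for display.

class = single-mesh tooth geometry [base-circle involute, m = 2.381, 51T]
pitch radius r_p = m·N/2 = 2.381·51/2 = 60.715500
base radius r_b = r_p·cos α = 60.715500·cos 23.557° = 55.655648
roll angle φ = 8.103° = 0.14142403 rad
x = r_b·(cos φ + φ·sin φ) = 56.209446
y = r_b·(sin φ − φ·cos φ) = 0.052371

x=56.209446 y=0.052371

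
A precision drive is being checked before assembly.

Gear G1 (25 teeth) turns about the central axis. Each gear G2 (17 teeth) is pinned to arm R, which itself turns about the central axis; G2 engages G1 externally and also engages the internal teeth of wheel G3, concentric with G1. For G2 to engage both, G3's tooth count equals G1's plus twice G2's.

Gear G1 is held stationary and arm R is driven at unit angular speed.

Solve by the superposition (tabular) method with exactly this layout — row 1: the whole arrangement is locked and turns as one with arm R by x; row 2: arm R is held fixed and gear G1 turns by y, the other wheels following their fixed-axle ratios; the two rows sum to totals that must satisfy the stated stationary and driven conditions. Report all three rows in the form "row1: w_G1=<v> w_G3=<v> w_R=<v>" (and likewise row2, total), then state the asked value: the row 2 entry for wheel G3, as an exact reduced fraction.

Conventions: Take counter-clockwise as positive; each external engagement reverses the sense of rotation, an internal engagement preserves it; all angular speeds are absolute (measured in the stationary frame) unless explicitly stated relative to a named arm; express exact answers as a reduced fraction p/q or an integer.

row1: w_G1=1 w_G3=1 w_R=1
row2: w_G1=-1 w_G3=25/59 w_R=0
total: w_G1=0 w_G3=84/59 w_R=1
asked value: 25/59

recognized (axles ride arm R): planetary set, 25/17/59 teeth
row 1 (train locked, turned with arm): all members turn x
row 2 (arm held, sun turns y): ω_ring = −(25/59)·y, ω_arm = 0
boundary: total ω_sun = x + y = 0 and total ω_arm = x = 1  ⇒  y = -1, x = 1
row 2 ring = −(25/59)·(-1) = 25/59
totals (row 1 + row 2): sun 1 + (-1) = 0, ring 1 + 25/59 = 84/59, arm 1 + 0 = 1
asked cell (row2, ring) = 25/59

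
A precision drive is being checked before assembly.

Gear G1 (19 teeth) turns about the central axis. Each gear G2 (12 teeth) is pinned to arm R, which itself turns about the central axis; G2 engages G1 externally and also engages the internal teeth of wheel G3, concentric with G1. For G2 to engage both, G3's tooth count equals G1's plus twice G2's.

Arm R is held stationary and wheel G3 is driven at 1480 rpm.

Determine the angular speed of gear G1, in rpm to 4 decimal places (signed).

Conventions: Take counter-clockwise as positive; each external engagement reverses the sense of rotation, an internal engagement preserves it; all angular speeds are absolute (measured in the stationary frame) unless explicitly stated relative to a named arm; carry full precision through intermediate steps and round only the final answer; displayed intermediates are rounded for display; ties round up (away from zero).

-3349.4737 rpm

class = planetary set [G3 = 19+2·12 = 43; Willis about the carrier]
normalise by the input: solve with ω_ring = 1, then scale by 1480 rpm
ring teeth: 19 + 2·12 = 43
19(ω_sun−ω_arm) = −43(ω_ring−ω_arm),  ω_arm = 0, ω_ring = 1
ω_sun = 0 − (43/19)(1−0) = -43/19
scale: ω_sun = -43/19 × 1480 rpm = -3349.4737 rpm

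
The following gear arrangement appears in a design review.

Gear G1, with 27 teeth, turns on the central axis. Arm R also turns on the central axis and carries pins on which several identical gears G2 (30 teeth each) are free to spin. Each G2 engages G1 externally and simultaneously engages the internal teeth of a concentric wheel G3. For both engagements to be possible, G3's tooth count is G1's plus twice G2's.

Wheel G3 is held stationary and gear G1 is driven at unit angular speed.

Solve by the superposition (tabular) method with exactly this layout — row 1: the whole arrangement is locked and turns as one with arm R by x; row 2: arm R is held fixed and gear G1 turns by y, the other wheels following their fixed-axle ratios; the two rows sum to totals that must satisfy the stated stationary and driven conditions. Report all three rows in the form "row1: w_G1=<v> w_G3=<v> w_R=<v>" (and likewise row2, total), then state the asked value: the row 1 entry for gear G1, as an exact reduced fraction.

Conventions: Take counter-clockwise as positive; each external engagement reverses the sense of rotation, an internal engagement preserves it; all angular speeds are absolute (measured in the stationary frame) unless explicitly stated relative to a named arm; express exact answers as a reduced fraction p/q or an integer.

planetary set (27T centre, 30T on arm, 87T internal) — Willis relation
superposition row 1 [locked train]: every member turns x
superposition row 2 [arm held]: sun y, ring −(27/87)·y, arm 0
boundary: total ω_ring = x − (27/87)·y = 0 and total ω_sun = x + y = 1  ⇒  y = 29/38, x = 9/38
row 2 ring = −(27/87)·29/38 = -9/38
totals (row 1 + row 2): sun 9/38 + 29/38 = 1, ring 9/38 + (-9/38) = 0, arm 9/38 + 0 = 9/38
asked cell (row1, sun) = 9/38

row1: w_G1=9/38 w_G3=9/38 w_R=9/38
row2: w_G1=29/38 w_G3=-9/38 w_R=0
total: w_G1=1 w_G3=0 w_R=9/38
asked value: 9/38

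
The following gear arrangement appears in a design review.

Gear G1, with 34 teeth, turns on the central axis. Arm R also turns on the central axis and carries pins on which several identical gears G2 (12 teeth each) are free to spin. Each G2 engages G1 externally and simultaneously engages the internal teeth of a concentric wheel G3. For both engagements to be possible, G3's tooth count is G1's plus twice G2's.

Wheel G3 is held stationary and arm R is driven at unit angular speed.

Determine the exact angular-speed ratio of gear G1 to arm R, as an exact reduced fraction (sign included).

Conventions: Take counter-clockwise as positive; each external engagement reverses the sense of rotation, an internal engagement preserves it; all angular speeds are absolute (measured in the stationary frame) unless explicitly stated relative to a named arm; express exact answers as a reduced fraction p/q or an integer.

46/17

recognized (axles ride arm R): planetary set, 34/12/58 teeth
ring teeth: 34 + 2·12 = 58
34(ω_sun−ω_arm) = −58(ω_ring−ω_arm),  ω_ring = 0, ω_arm = 1
ω_sun = 1 − (58/34)(0−1) = 46/17
ω_out/ω_in = 46/17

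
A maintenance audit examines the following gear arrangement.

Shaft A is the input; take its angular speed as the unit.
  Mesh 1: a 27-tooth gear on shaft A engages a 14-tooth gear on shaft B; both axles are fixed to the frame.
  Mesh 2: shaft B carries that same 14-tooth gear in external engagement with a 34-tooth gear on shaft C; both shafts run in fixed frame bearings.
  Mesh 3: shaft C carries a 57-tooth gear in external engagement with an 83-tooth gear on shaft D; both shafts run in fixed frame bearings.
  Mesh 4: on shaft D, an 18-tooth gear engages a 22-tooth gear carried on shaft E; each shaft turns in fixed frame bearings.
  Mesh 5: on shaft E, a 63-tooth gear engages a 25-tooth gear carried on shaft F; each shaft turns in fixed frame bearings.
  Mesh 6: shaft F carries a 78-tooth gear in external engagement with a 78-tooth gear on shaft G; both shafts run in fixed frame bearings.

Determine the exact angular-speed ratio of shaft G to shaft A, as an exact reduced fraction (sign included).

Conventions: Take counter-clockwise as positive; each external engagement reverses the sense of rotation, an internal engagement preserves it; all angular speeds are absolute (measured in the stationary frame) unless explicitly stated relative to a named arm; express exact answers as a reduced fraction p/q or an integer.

class = fixed-axis compound train [6 meshes; 6 ratios multiply, 6 sense flips]
mesh 1 [27T→14T]: running ratio 27/14, sense −
mesh 2 [14T→34T]: running ratio 27/34, sense +
mesh 3 [57T→83T]: running ratio 1539/2822, sense −
mesh 4 [18T→22T]: running ratio 13851/31042, sense +
mesh 5 [63T→25T]: running ratio 872613/776050, sense −
mesh 6 [78T→78T]: running ratio 872613/776050, sense +
ω_out/ω_in = 872613/776050

872613/776050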